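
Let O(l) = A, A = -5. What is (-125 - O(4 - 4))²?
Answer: 14400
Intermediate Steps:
O(l) = -5
(-125 - O(4 - 4))² = (-125 - 1*(-5))² = (-125 + 5)² = (-120)² = 14400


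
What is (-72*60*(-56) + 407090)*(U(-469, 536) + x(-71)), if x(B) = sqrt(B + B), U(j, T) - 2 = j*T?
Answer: -163149431820 + 649010*I*sqrt(142) ≈ -1.6315e+11 + 7.7338e+6*I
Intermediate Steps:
U(j, T) = 2 + T*j (U(j, T) = 2 + j*T = 2 + T*j)
x(B) = sqrt(2)*sqrt(B) (x(B) = sqrt(2*B) = sqrt(2)*sqrt(B))
(-72*60*(-56) + 407090)*(U(-469, 536) + x(-71)) = (-72*60*(-56) + 407090)*((2 + 536*(-469)) + sqrt(2)*sqrt(-71)) = (-4320*(-56) + 407090)*((2 - 251384) + sqrt(2)*(I*sqrt(71))) = (241920 + 407090)*(-251382 + I*sqrt(142)) = 649010*(-251382 + I*sqrt(142)) = -163149431820 + 649010*I*sqrt(142)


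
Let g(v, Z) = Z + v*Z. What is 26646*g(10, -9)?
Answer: -2637954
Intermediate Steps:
g(v, Z) = Z + Z*v
26646*g(10, -9) = 26646*(-9*(1 + 10)) = 26646*(-9*11) = 26646*(-99) = -2637954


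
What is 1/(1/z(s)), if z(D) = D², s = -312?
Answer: 97344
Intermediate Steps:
1/(1/z(s)) = 1/(1/((-312)²)) = 1/(1/97344) = 97344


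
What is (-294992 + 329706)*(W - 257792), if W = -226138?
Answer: -16799146020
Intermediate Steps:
(-294992 + 329706)*(W - 257792) = (-294992 + 329706)*(-226138 - 257792) = 34714*(-483930) = -16799146020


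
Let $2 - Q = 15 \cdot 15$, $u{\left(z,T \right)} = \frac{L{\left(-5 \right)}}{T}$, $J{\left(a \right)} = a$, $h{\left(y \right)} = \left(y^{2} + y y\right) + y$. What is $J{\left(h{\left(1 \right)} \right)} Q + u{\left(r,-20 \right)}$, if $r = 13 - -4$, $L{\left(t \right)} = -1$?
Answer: $- \frac{13379}{20} \approx -668.95$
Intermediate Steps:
$h{\left(y \right)} = y + 2 y^{2}$ ($h{\left(y \right)} = \left(y^{2} + y^{2}\right) + y = 2 y^{2} + y = y + 2 y^{2}$)
$r = 17$ ($r = 13 + 4 = 17$)
$u{\left(z,T \right)} = - \frac{1}{T}$
$Q = -223$ ($Q = 2 - 15 \cdot 15 = 2 - 225 = -223$)
$J{\left(h{\left(1 \right)} \right)} Q + u{\left(r,-20 \right)} = 1 \left(1 + 2 \cdot 1\right) \left(-223\right) - \frac{1}{-20} = 1 \left(1 + 2\right) \left(-223\right) - - \frac{1}{20} = 1 \cdot 3 \left(-223\right) + \frac{1}{20} = 3 \left(-223\right) + \frac{1}{20} = -669 + \frac{1}{20} = - \frac{13379}{20}$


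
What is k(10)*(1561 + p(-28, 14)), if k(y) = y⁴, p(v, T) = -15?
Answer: 15460000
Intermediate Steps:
k(10)*(1561 + p(-28, 14)) = 10⁴*(1561 - 15) = 10000*1546 = 15460000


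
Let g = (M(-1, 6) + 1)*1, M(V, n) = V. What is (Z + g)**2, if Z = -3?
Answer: 9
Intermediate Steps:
g = 0 (g = (-1 + 1)*1 = 0*1 = 0)
(Z + g)**2 = (-3 + 0)**2 = (-3)**2 = 9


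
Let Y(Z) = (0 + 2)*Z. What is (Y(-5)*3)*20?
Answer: -600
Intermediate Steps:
Y(Z) = 2*Z
(Y(-5)*3)*20 = ((2*(-5))*3)*20 = -10*3*20 = -30*20 = -600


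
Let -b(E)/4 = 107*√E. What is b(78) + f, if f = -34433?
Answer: -34433 - 428*√78 ≈ -38213.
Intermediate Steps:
b(E) = -428*√E
b(78) + f = -428*√78 - 34433 = -34433 - 428*√78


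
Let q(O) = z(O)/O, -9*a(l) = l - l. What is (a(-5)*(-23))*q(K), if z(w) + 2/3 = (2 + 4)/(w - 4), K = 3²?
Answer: 0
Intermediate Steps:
K = 9
a(l) = 0 (a(l) = -(l - l)/9 = -⅑*0 = 0)
z(w) = -⅔ + 6/(-4 + w) (z(w) = -⅔ + (2 + 4)/(w - 4) = -⅔ + 6/(-4 + w))
q(O) = 2*(13 - O)/(3*O*(-4 + O)) (q(O) = (2*(13 - O)/(3*(-4 + O)))/O = 2*(13 - O)/(3*O*(-4 + O)))
(a(-5)*(-23))*q(K) = (0*(-23))*((⅔)*(13 - 1*9)/(9*(-4 + 9))) = 0*((⅔)*(⅑)*(13 - 9)/5) = 0*((⅔)*(⅑)*(⅕)*4) = 0*(8/135) = 0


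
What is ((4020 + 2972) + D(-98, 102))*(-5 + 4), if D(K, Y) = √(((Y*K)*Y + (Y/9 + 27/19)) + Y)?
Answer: -6992 - I*√3312281571/57 ≈ -6992.0 - 1009.7*I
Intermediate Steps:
D(K, Y) = √(27/19 + 10*Y/9 + K*Y²) (D(K, Y) = √(((K*Y)*Y + (Y*(⅑) + 27*(1/19))) + Y) = √((K*Y² + (Y/9 + 27/19)) + Y) = √((K*Y² + (27/19 + Y/9)) + Y) = √((27/19 + Y/9 + K*Y²) + Y) = √(27/19 + 10*Y/9 + K*Y²))
((4020 + 2972) + D(-98, 102))*(-5 + 4) = ((4020 + 2972) + √(4617 + 3610*102 + 3249*(-98)*102²)/57)*(-5 + 4) = (6992 + √(4617 + 368220 + 3249*(-98)*10404)/57)*(-1) = (6992 + √(4617 + 368220 - 3312654408)/57)*(-1) = (6992 + √(-3312281571)/57)*(-1) = (6992 + (I*√3312281571)/57)*(-1) = (6992 + I*√3312281571/57)*(-1) = -6992 - I*√3312281571/57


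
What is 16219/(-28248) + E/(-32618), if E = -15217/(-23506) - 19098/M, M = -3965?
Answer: -12330197225844361/21468760200527640 ≈ -0.57433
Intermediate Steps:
E = 509252993/93201290 (E = -15217/(-23506) - 19098/(-3965) = -15217*(-1/23506) - 19098*(-1/3965) = 15217/23506 + 19098/3965 = 509252993/93201290 ≈ 5.4640)
16219/(-28248) + E/(-32618) = 16219/(-28248) + (509252993/93201290)/(-32618) = 16219*(-1/28248) + (509252993/93201290)*(-1/32618) = -16219/28248 - 509252993/3040039677220 = -12330197225844361/21468760200527640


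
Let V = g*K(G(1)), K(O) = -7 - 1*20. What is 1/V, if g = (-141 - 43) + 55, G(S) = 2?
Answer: 1/3483 ≈ 0.00028711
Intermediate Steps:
g = -129 (g = -184 + 55 = -129)
K(O) = -27 (K(O) = -7 - 20 = -27)
V = 3483 (V = -129*(-27) = 3483)
1/V = 1/3483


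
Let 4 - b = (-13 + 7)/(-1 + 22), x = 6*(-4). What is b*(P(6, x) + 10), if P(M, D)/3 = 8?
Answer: 1020/7 ≈ 145.71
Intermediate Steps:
x = -24
P(M, D) = 24 (P(M, D) = 3*8 = 24)
b = 30/7 (b = 4 - (-13 + 7)/(-1 + 22) = 4 - (-6)/21 = 4 - 1*(-2/7) = 4 + 2/7 = 30/7 ≈ 4.2857)
b*(P(6, x) + 10) = 30*(24 + 10)/7 = (30/7)*34 = 1020/7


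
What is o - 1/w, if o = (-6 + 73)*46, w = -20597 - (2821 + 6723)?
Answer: 92894563/30141 ≈ 3082.0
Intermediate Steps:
w = -30141 (w = -20597 - 1*9544 = -20597 - 9544 = -30141)
o = 3082 (o = 67*46 = 3082)
o - 1/w = 3082 - 1/(-30141) = 3082 - 1*(-1/30141) = 3082 + 1/30141 = 92894563/30141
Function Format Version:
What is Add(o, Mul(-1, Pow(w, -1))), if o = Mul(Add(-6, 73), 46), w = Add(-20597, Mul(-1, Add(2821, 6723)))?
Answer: Rational(92894563, 30141) ≈ 3082.0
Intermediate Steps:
w = -30141 (w = Add(-20597, Mul(-1, 9544)) = Add(-20597, -9544) = -30141)
o = 3082 (o = Mul(67, 46) = 3082)
Add(o, Mul(-1, Pow(w, -1))) = Add(3082, Mul(-1, Pow(-30141, -1))) = Add(3082, Mul(-1, Rational(-1, 30141))) = Add(3082, Rational(1, 30141)) = Rational(92894563, 30141)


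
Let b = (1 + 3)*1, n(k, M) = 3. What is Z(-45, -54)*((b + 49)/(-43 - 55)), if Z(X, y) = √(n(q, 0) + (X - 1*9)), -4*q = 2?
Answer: -53*I*√51/98 ≈ -3.8622*I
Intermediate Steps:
q = -½ (q = -¼*2 = -½ ≈ -0.50000)
Z(X, y) = √(-6 + X) (Z(X, y) = √(3 + (X - 1*9)) = √(3 + (X - 9)) = √(3 + (-9 + X)) = √(-6 + X))
b = 4 (b = 4*1 = 4)
Z(-45, -54)*((b + 49)/(-43 - 55)) = √(-6 - 45)*((4 + 49)/(-43 - 55)) = √(-51)*(53/(-98)) = (I*√51)*(53*(-1/98)) = (I*√51)*(-53/98) = -53*I*√51/98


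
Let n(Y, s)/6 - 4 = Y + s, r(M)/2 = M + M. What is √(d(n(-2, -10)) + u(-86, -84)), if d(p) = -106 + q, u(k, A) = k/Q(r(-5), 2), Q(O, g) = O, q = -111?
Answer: I*√21270/10 ≈ 14.584*I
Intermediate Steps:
r(M) = 4*M (r(M) = 2*(M + M) = 2*(2*M) = 4*M)
u(k, A) = -k/20 (u(k, A) = k/((4*(-5))) = k/(-20) = k*(-1/20) = -k/20)
n(Y, s) = 24 + 6*Y + 6*s (n(Y, s) = 24 + 6*(Y + s) = 24 + (6*Y + 6*s) = 24 + 6*Y + 6*s)
d(p) = -217 (d(p) = -106 - 111 = -217)
√(d(n(-2, -10)) + u(-86, -84)) = √(-217 - 1/20*(-86)) = √(-217 + 43/10) = √(-2127/10) = I*√21270/10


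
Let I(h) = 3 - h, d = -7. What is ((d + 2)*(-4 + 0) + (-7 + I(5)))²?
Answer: 121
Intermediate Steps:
((d + 2)*(-4 + 0) + (-7 + I(5)))² = ((-7 + 2)*(-4 + 0) + (-7 + (3 - 1*5)))² = (-5*(-4) + (-7 + (3 - 5)))² = (20 + (-7 - 2))² = (20 - 9)² = 11² = 121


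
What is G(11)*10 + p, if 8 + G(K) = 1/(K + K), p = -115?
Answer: -2140/11 ≈ -194.55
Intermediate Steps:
G(K) = -8 + 1/(2*K) (G(K) = -8 + 1/(K + K) = -8 + 1/(2*K))
G(11)*10 + p = (-8 + (½)/11)*10 - 115 = (-8 + (½)*(1/11))*10 - 115 = (-8 + 1/22)*10 - 115 = -175/22*10 - 115 = -875/11 - 115 = -2140/11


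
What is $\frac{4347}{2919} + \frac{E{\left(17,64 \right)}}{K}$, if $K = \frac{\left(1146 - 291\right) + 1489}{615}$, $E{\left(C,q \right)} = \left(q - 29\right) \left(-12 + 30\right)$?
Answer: $\frac{27170379}{162908} \approx 166.78$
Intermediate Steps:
$E{\left(C,q \right)} = -522 + 18 q$ ($E{\left(C,q \right)} = \left(-29 + q\right) 18 = -522 + 18 q$)
$K = \frac{2344}{615}$ ($K = \left(855 + 1489\right) \frac{1}{615} = 2344 \cdot \frac{1}{615} = \frac{2344}{615} \approx 3.8114$)
$\frac{4347}{2919} + \frac{E{\left(17,64 \right)}}{K} = \frac{4347}{2919} + \frac{-522 + 18 \cdot 64}{\frac{2344}{615}} = 4347 \cdot \frac{1}{2919} + \left(-522 + 1152\right) \frac{615}{2344} = \frac{207}{139} + 630 \cdot \frac{615}{2344} = \frac{207}{139} + \frac{193725}{1172} = \frac{27170379}{162908}$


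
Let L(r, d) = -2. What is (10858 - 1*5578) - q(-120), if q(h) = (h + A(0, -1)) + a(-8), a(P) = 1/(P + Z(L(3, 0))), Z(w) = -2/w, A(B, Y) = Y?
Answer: 37808/7 ≈ 5401.1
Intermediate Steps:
a(P) = 1/(1 + P) (a(P) = 1/(P - 2/(-2)) = 1/(P - 2*(-½)) = 1/(P + 1) = 1/(1 + P))
q(h) = -8/7 + h (q(h) = (h - 1) + 1/(1 - 8) = (-1 + h) + 1/(-7) = (-1 + h) - ⅐ = -8/7 + h)
(10858 - 1*5578) - q(-120) = (10858 - 1*5578) - (-8/7 - 120) = (10858 - 5578) - 1*(-848/7) = 5280 + 848/7 = 37808/7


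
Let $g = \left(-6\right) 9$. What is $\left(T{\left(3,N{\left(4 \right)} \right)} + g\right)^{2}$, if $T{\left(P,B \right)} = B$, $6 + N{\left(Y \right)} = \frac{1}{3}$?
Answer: $\frac{32041}{9} \approx 3560.1$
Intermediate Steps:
$N{\left(Y \right)} = - \frac{17}{3}$ ($N{\left(Y \right)} = -6 + \frac{1}{3} = - \frac{17}{3}$)
$g = -54$
$\left(T{\left(3,N{\left(4 \right)} \right)} + g\right)^{2} = \left(- \frac{17}{3} - 54\right)^{2} = \left(- \frac{179}{3}\right)^{2} = \frac{32041}{9}$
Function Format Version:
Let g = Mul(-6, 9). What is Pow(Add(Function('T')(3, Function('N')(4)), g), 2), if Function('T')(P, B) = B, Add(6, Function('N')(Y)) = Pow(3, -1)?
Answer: Rational(32041, 9) ≈ 3560.1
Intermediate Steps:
Function('N')(Y) = Rational(-17, 3) (Function('N')(Y) = Add(-6, Pow(3, -1)) = Add(-6, Rational(1, 3)) = Rational(-17, 3))
g = -54
Pow(Add(Function('T')(3, Function('N')(4)), g), 2) = Pow(Add(Rational(-17, 3), -54), 2) = Pow(Rational(-179, 3), 2) = Rational(32041, 9)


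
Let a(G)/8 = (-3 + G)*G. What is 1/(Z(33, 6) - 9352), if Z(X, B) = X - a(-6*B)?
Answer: -1/20551 ≈ -4.8659e-5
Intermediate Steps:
a(G) = 8*G*(-3 + G) (a(G) = 8*((-3 + G)*G) = 8*(G*(-3 + G)) = 8*G*(-3 + G))
Z(X, B) = X + 48*B*(-3 - 6*B) (Z(X, B) = X - 8*(-6*B)*(-3 - 6*B) = X - (-48)*B*(-3 - 6*B) = X + 48*B*(-3 - 6*B))
1/(Z(33, 6) - 9352) = 1/((33 - 144*6*(1 + 2*6)) - 9352) = 1/((33 - 144*6*(1 + 12)) - 9352) = 1/((33 - 144*6*13) - 9352) = 1/((33 - 11232) - 9352) = 1/(-11199 - 9352) = 1/(-20551) = -1/20551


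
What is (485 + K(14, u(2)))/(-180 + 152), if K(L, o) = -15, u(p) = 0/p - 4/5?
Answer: -235/14 ≈ -16.786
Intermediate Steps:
u(p) = -⅘ (u(p) = 0 - 4*⅕ = 0 - ⅘ = -⅘)
(485 + K(14, u(2)))/(-180 + 152) = (485 - 15)/(-180 + 152) = 470/(-28) = 470*(-1/28) = -235/14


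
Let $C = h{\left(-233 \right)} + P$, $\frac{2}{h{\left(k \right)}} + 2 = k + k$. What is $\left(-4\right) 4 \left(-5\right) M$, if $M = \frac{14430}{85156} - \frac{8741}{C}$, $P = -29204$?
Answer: $\frac{5455767927480}{145483426993} \approx 37.501$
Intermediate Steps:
$h{\left(k \right)} = \frac{2}{-2 + 2 k}$ ($h{\left(k \right)} = \frac{2}{-2 + \left(k + k\right)} = \frac{2}{-2 + 2 k}$)
$C = - \frac{6833737}{234}$ ($C = \frac{1}{-1 - 233} - 29204 = \frac{1}{-234} - 29204 = - \frac{1}{234} - 29204 = - \frac{6833737}{234} \approx -29204.0$)
$M = \frac{136394198187}{290966853986}$ ($M = \frac{14430}{85156} - \frac{8741}{- \frac{6833737}{234}} = 14430 \cdot \frac{1}{85156} - - \frac{2045394}{6833737} = \frac{7215}{42578} + \frac{2045394}{6833737} = \frac{136394198187}{290966853986} \approx 0.46876$)
$\left(-4\right) 4 \left(-5\right) M = \left(-4\right) 4 \left(-5\right) \frac{136394198187}{290966853986} = \left(-16\right) \left(-5\right) \frac{136394198187}{290966853986} = 80 \cdot \frac{136394198187}{290966853986} = \frac{5455767927480}{145483426993}$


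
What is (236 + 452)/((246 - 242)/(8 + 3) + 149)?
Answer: 7568/1643 ≈ 4.6062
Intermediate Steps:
(236 + 452)/((246 - 242)/(8 + 3) + 149) = 688/(4/11 + 149) = 688/(1643/11) = 688*(11/1643) = 7568/1643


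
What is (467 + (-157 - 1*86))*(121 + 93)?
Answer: 47936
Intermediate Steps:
(467 + (-157 - 1*86))*(121 + 93) = (467 + (-157 - 86))*214 = (467 - 243)*214 = 224*214 = 47936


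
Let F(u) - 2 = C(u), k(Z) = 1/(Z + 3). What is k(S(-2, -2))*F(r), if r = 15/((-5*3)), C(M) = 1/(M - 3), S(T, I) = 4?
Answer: ¼ ≈ 0.25000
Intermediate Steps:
k(Z) = 1/(3 + Z)
C(M) = 1/(-3 + M)
r = -1 (r = 15/(-15) = 15*(-1/15) = -1)
F(u) = 2 + 1/(-3 + u)
k(S(-2, -2))*F(r) = ((-5 + 2*(-1))/(-3 - 1))/(3 + 4) = ((-5 - 2)/(-4))/7 = (-¼*(-7))/7 = (⅐)*(7/4) = ¼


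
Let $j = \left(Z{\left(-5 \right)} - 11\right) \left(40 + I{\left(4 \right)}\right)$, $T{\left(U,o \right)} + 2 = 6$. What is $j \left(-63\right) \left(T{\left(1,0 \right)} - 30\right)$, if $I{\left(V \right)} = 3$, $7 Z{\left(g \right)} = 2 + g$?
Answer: $-804960$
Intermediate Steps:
$T{\left(U,o \right)} = 4$ ($T{\left(U,o \right)} = -2 + 6 = 4$)
$Z{\left(g \right)} = \frac{2}{7} + \frac{g}{7}$ ($Z{\left(g \right)} = \frac{2 + g}{7} = \frac{2}{7} + \frac{g}{7}$)
$j = - \frac{3440}{7}$ ($j = \left(\left(\frac{2}{7} + \frac{1}{7} \left(-5\right)\right) - 11\right) \left(40 + 3\right) = \left(\left(\frac{2}{7} - \frac{5}{7}\right) - 11\right) 43 = \left(- \frac{3}{7} - 11\right) 43 = \left(- \frac{80}{7}\right) 43 = - \frac{3440}{7} \approx -491.43$)
$j \left(-63\right) \left(T{\left(1,0 \right)} - 30\right) = \left(- \frac{3440}{7}\right) \left(-63\right) \left(4 - 30\right) = 30960 \left(4 - 30\right) = 30960 \left(-26\right) = -804960$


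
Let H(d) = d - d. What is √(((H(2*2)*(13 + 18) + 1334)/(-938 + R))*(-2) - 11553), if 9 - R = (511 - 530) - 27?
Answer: I*√9005391173/883 ≈ 107.47*I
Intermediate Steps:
H(d) = 0
R = 55 (R = 9 - ((511 - 530) - 27) = 9 - (-19 - 27) = 9 - 1*(-46) = 9 + 46 = 55)
√(((H(2*2)*(13 + 18) + 1334)/(-938 + R))*(-2) - 11553) = √(((0*(13 + 18) + 1334)/(-938 + 55))*(-2) - 11553) = √(((0*31 + 1334)/(-883))*(-2) - 11553) = √(((0 + 1334)*(-1/883))*(-2) - 11553) = √((1334*(-1/883))*(-2) - 11553) = √(-1334/883*(-2) - 11553) = √(2668/883 - 11553) = √(-10198631/883) = I*√9005391173/883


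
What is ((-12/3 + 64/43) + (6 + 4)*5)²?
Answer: 4169764/1849 ≈ 2255.1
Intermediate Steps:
((-12/3 + 64/43) + (6 + 4)*5)² = ((-12*⅓ + 64*(1/43)) + 10*5)² = ((-4 + 64/43) + 50)² = (-108/43 + 50)² = (2042/43)² = 4169764/1849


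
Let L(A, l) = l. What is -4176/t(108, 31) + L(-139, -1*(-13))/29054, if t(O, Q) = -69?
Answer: 40443467/668242 ≈ 60.522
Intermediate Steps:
-4176/t(108, 31) + L(-139, -1*(-13))/29054 = -4176/(-69) - 1*(-13)/29054 = -4176*(-1/69) + 13*(1/29054) = 1392/23 + 13/29054 = 40443467/668242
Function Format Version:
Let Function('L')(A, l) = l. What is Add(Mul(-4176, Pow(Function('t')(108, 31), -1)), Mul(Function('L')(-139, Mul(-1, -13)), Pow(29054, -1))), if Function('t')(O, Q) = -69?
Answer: Rational(40443467, 668242) ≈ 60.522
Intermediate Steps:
Add(Mul(-4176, Pow(Function('t')(108, 31), -1)), Mul(Function('L')(-139, Mul(-1, -13)), Pow(29054, -1))) = Add(Mul(-4176, Pow(-69, -1)), Mul(Mul(-1, -13), Pow(29054, -1))) = Add(Mul(-4176, Rational(-1, 69)), Mul(13, Rational(1, 29054))) = Add(Rational(1392, 23), Rational(13, 29054)) = Rational(40443467, 668242)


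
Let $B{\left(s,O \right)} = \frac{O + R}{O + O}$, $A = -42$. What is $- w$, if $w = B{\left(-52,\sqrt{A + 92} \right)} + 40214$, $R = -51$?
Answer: $- \frac{80429}{2} + \frac{51 \sqrt{2}}{20} \approx -40211.0$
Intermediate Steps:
$B{\left(s,O \right)} = \frac{-51 + O}{2 O}$ ($B{\left(s,O \right)} = \frac{O - 51}{O + O} = \frac{-51 + O}{2 O}$)
$w = 40214 + \frac{\sqrt{2} \left(-51 + 5 \sqrt{2}\right)}{20}$ ($w = \frac{-51 + \sqrt{-42 + 92}}{2 \sqrt{-42 + 92}} + 40214 = \frac{-51 + \sqrt{50}}{2 \sqrt{50}} + 40214 = \frac{-51 + 5 \sqrt{2}}{2 \cdot 5 \sqrt{2}} + 40214 = \frac{\frac{\sqrt{2}}{10} \left(-51 + 5 \sqrt{2}\right)}{2} + 40214 = \frac{\sqrt{2} \left(-51 + 5 \sqrt{2}\right)}{20} + 40214 = 40214 + \frac{\sqrt{2} \left(-51 + 5 \sqrt{2}\right)}{20} \approx 40211.0$)
$- w = - (\frac{80429}{2} - \frac{51 \sqrt{2}}{20}) = - \frac{80429}{2} + \frac{51 \sqrt{2}}{20}$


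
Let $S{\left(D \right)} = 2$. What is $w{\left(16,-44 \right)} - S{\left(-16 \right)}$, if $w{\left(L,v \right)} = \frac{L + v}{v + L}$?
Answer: $-1$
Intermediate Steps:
$w{\left(L,v \right)} = 1$ ($w{\left(L,v \right)} = \frac{L + v}{L + v} = 1$)
$w{\left(16,-44 \right)} - S{\left(-16 \right)} = 1 - 2 = -1$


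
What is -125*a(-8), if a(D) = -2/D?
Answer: -125/4 ≈ -31.250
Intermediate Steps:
-125*a(-8) = -(-250)/(-8) = -(-250)*(-1)/8 = -125*¼ = -125/4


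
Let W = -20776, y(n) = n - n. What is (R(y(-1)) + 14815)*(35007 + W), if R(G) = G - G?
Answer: 210832265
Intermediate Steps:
y(n) = 0
R(G) = 0
(R(y(-1)) + 14815)*(35007 + W) = (0 + 14815)*(35007 - 20776) = 14815*14231 = 210832265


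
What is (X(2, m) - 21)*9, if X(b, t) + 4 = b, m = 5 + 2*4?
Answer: -207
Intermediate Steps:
m = 13 (m = 5 + 8 = 13)
X(b, t) = -4 + b
(X(2, m) - 21)*9 = ((-4 + 2) - 21)*9 = (-2 - 21)*9 = -23*9 = -207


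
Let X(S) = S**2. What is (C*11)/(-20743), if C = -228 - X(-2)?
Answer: 2552/20743 ≈ 0.12303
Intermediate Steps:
C = -232 (C = -228 - 1*(-2)**2 = -228 - 1*4 = -228 - 4 = -232)
(C*11)/(-20743) = -232*11/(-20743) = -2552*(-1/20743) = 2552/20743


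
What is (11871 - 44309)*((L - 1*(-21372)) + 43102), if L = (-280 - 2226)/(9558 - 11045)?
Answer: -3110004408672/1487 ≈ -2.0915e+9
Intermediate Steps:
L = 2506/1487 (L = -2506/(-1487) = -2506*(-1/1487) = 2506/1487 ≈ 1.6853)
(11871 - 44309)*((L - 1*(-21372)) + 43102) = (11871 - 44309)*((2506/1487 - 1*(-21372)) + 43102) = -32438*((2506/1487 + 21372) + 43102) = -32438*(31782670/1487 + 43102) = -32438*95875344/1487 = -3110004408672/1487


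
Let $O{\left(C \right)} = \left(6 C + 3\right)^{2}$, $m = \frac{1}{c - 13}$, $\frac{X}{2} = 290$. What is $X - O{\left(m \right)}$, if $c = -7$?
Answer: $\frac{57271}{100} \approx 572.71$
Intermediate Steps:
$X = 580$ ($X = 2 \cdot 290 = 580$)
$m = - \frac{1}{20}$ ($m = \frac{1}{-7 - 13} = \frac{1}{-20} = - \frac{1}{20} \approx -0.05$)
$O{\left(C \right)} = \left(3 + 6 C\right)^{2}$
$X - O{\left(m \right)} = 580 - 9 \left(1 + 2 \left(- \frac{1}{20}\right)\right)^{2} = 580 - 9 \left(1 - \frac{1}{10}\right)^{2} = 580 - 9 \left(\frac{9}{10}\right)^{2} = 580 - 9 \cdot \frac{81}{100} = 580 - \frac{729}{100} = \frac{57271}{100}$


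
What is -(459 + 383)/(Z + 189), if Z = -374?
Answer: 842/185 ≈ 4.5514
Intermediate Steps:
-(459 + 383)/(Z + 189) = -(459 + 383)/(-374 + 189) = -842/(-185) = -842*(-1)/185 = -1*(-842/185) = 842/185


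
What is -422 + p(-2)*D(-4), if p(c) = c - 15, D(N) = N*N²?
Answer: 666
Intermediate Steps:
D(N) = N³
p(c) = -15 + c
-422 + p(-2)*D(-4) = -422 + (-15 - 2)*(-4)³ = -422 - 17*(-64) = -422 + 1088 = 666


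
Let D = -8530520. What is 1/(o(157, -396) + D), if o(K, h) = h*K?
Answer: -1/8592692 ≈ -1.1638e-7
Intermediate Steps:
o(K, h) = K*h
1/(o(157, -396) + D) = 1/(157*(-396) - 8530520) = 1/(-62172 - 8530520) = 1/(-8592692) = -1/8592692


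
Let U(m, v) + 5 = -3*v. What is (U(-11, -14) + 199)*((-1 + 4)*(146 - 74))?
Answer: 50976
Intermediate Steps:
U(m, v) = -5 - 3*v
(U(-11, -14) + 199)*((-1 + 4)*(146 - 74)) = ((-5 - 3*(-14)) + 199)*((-1 + 4)*(146 - 74)) = ((-5 + 42) + 199)*(3*72) = (37 + 199)*216 = 236*216 = 50976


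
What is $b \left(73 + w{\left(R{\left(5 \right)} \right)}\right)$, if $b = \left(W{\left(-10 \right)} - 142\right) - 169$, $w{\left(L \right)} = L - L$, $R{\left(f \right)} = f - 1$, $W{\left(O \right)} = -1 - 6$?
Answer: $-23214$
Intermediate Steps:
$W{\left(O \right)} = -7$ ($W{\left(O \right)} = -1 - 6 = -7$)
$R{\left(f \right)} = -1 + f$
$w{\left(L \right)} = 0$
$b = -318$ ($b = \left(-7 - 142\right) - 169 = -149 - 169 = -318$)
$b \left(73 + w{\left(R{\left(5 \right)} \right)}\right) = - 318 \left(73 + 0\right) = \left(-318\right) 73 = -23214$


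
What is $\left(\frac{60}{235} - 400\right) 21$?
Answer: $- \frac{394548}{47} \approx -8394.6$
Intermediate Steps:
$\left(\frac{60}{235} - 400\right) 21 = \left(60 \cdot \frac{1}{235} - 400\right) 21 = \left(\frac{12}{47} - 400\right) 21 = \left(- \frac{18788}{47}\right) 21 = - \frac{394548}{47}$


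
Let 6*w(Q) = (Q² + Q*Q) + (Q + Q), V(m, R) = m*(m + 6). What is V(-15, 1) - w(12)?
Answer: 83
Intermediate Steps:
V(m, R) = m*(6 + m)
w(Q) = Q/3 + Q²/3 (w(Q) = ((Q² + Q*Q) + (Q + Q))/6 = ((Q² + Q²) + 2*Q)/6 = (2*Q² + 2*Q)/6 = (2*Q + 2*Q²)/6 = Q/3 + Q²/3)
V(-15, 1) - w(12) = -15*(6 - 15) - 12*(1 + 12)/3 = -15*(-9) - 12*13/3 = 135 - 1*52 = 135 - 52 = 83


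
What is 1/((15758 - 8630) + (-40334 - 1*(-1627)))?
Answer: -1/31579 ≈ -3.1667e-5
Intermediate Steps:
1/((15758 - 8630) + (-40334 - 1*(-1627))) = 1/(7128 + (-40334 + 1627)) = 1/(7128 - 38707) = 1/(-31579) = -1/31579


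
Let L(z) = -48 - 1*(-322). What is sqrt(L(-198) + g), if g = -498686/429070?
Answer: sqrt(12557430145145)/214535 ≈ 16.518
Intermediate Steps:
L(z) = 274 (L(z) = -48 + 322 = 274)
g = -249343/214535 (g = -498686*1/429070 = -249343/214535 ≈ -1.1622)
sqrt(L(-198) + g) = sqrt(274 - 249343/214535) = sqrt(58533247/214535) = sqrt(12557430145145)/214535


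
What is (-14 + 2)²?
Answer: 144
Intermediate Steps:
(-14 + 2)² = (-12)² = 144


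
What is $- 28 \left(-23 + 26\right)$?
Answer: $-84$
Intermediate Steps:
$- 28 \left(-23 + 26\right) = \left(-28\right) 3 = -84$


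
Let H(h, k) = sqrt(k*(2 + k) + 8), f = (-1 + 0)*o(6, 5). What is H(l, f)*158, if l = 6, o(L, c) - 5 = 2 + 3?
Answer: 316*sqrt(22) ≈ 1482.2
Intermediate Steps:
o(L, c) = 10 (o(L, c) = 5 + (2 + 3) = 5 + 5 = 10)
f = -10 (f = (-1 + 0)*10 = -1*10 = -10)
H(h, k) = sqrt(8 + k*(2 + k))
H(l, f)*158 = sqrt(8 + (-10)**2 + 2*(-10))*158 = sqrt(8 + 100 - 20)*158 = sqrt(88)*158 = (2*sqrt(22))*158 = 316*sqrt(22)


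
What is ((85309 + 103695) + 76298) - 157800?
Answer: 107502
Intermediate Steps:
((85309 + 103695) + 76298) - 157800 = (189004 + 76298) - 157800 = 265302 - 157800 = 107502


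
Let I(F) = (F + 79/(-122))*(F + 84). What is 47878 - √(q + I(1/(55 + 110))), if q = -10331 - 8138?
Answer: 47878 - I*√7505787351446/20130 ≈ 47878.0 - 136.1*I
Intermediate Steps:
q = -18469
I(F) = (84 + F)*(-79/122 + F) (I(F) = (F + 79*(-1/122))*(84 + F) = (F - 79/122)*(84 + F) = (-79/122 + F)*(84 + F) = (84 + F)*(-79/122 + F))
47878 - √(q + I(1/(55 + 110))) = 47878 - √(-18469 + (-3318/61 + (1/(55 + 110))² + 10169/(122*(55 + 110)))) = 47878 - √(-18469 + (-3318/61 + (1/165)² + (10169/122)/165)) = 47878 - √(-18469 + (-3318/61 + (1/165)² + (10169/122)*(1/165))) = 47878 - √(-18469 + (-3318/61 + 1/27225 + 10169/20130)) = 47878 - √(-18469 - 178987093/3321450) = 47878 - √(-61522847143/3321450) = 47878 - I*√7505787351446/20130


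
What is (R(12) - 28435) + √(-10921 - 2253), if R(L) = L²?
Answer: -28291 + I*√13174 ≈ -28291.0 + 114.78*I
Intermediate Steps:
(R(12) - 28435) + √(-10921 - 2253) = (12² - 28435) + √(-10921 - 2253) = (144 - 28435) + √(-13174) = -28291 + I*√13174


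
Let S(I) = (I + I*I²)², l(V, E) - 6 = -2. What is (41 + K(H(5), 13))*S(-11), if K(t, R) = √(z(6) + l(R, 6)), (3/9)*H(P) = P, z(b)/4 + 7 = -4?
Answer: 73839524 + 3601928*I*√10 ≈ 7.3839e+7 + 1.139e+7*I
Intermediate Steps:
l(V, E) = 4 (l(V, E) = 6 - 2 = 4)
z(b) = -44 (z(b) = -28 + 4*(-4) = -28 - 16 = -44)
H(P) = 3*P
K(t, R) = 2*I*√10 (K(t, R) = √(-44 + 4) = √(-40) = 2*I*√10)
S(I) = (I + I³)²
(41 + K(H(5), 13))*S(-11) = (41 + 2*I*√10)*((-11)²*(1 + (-11)²)²) = (41 + 2*I*√10)*(121*(1 + 121)²) = (41 + 2*I*√10)*(121*122²) = (41 + 2*I*√10)*(121*14884) = (41 + 2*I*√10)*1800964 = 73839524 + 3601928*I*√10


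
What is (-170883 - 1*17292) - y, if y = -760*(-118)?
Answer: -277855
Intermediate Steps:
y = 89680
(-170883 - 1*17292) - y = (-170883 - 1*17292) - 1*89680 = (-170883 - 17292) - 89680 = -188175 - 89680 = -277855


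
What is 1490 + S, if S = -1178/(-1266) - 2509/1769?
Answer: 1667921474/1119777 ≈ 1489.5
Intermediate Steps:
S = -546256/1119777 (S = -1178*(-1/1266) - 2509*1/1769 = 589/633 - 2509/1769 = -546256/1119777 ≈ -0.48783)
1490 + S = 1490 - 546256/1119777 = 1667921474/1119777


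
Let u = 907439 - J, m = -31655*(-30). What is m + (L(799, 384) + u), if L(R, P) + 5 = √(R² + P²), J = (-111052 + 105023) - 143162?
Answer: 2006275 + √785857 ≈ 2.0072e+6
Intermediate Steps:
m = 949650
J = -149191 (J = -6029 - 143162 = -149191)
u = 1056630 (u = 907439 - 1*(-149191) = 907439 + 149191 = 1056630)
L(R, P) = -5 + √(P² + R²) (L(R, P) = -5 + √(R² + P²) = -5 + √(P² + R²))
m + (L(799, 384) + u) = 949650 + ((-5 + √(384² + 799²)) + 1056630) = 949650 + ((-5 + √(147456 + 638401)) + 1056630) = 949650 + ((-5 + √785857) + 1056630) = 949650 + (1056625 + √785857) = 2006275 + √785857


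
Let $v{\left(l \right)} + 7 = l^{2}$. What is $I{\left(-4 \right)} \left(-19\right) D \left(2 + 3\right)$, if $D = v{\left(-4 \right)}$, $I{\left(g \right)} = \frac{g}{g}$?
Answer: $-855$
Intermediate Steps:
$I{\left(g \right)} = 1$
$v{\left(l \right)} = -7 + l^{2}$
$D = 9$ ($D = -7 + \left(-4\right)^{2} = -7 + 16 = 9$)
$I{\left(-4 \right)} \left(-19\right) D \left(2 + 3\right) = 1 \left(-19\right) 9 \left(2 + 3\right) = - 19 \cdot 9 \cdot 5 = \left(-19\right) 45 = -855$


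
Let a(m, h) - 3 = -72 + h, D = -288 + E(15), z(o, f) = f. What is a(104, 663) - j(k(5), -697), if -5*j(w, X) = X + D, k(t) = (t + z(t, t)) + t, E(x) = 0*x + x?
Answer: 400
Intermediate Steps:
E(x) = x (E(x) = 0 + x = x)
D = -273 (D = -288 + 15 = -273)
a(m, h) = -69 + h (a(m, h) = 3 + (-72 + h) = -69 + h)
k(t) = 3*t (k(t) = (t + t) + t = 2*t + t = 3*t)
j(w, X) = 273/5 - X/5 (j(w, X) = -(X - 273)/5 = -(-273 + X)/5 = 273/5 - X/5)
a(104, 663) - j(k(5), -697) = (-69 + 663) - (273/5 - 1/5*(-697)) = 594 - (273/5 + 697/5) = 594 - 1*194 = 594 - 194 = 400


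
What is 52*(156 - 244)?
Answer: -4576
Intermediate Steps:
52*(156 - 244) = 52*(-88) = -4576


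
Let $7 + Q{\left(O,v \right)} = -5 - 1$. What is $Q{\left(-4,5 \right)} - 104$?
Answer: $-117$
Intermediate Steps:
$Q{\left(O,v \right)} = -13$ ($Q{\left(O,v \right)} = -7 - 6 = -13$)
$Q{\left(-4,5 \right)} - 104 = -13 - 104 = -117$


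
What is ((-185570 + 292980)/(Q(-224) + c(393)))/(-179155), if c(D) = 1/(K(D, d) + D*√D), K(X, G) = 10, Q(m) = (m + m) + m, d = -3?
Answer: 876235654824548/982142288233875337 + 8442426*√393/982142288233875337 ≈ 0.00089217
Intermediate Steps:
Q(m) = 3*m (Q(m) = 2*m + m = 3*m)
c(D) = 1/(10 + D^(3/2)) (c(D) = 1/(10 + D*√D) = 1/(10 + D^(3/2)))
((-185570 + 292980)/(Q(-224) + c(393)))/(-179155) = ((-185570 + 292980)/(3*(-224) + 1/(10 + 393^(3/2))))/(-179155) = (107410/(-672 + 1/(10 + 393*√393)))*(-1/179155) = -21482/(35831*(-672 + 1/(10 + 393*√393)))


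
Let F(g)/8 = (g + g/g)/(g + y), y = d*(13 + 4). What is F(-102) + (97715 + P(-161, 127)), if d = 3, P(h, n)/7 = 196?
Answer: 5054245/51 ≈ 99103.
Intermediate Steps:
P(h, n) = 1372 (P(h, n) = 7*196 = 1372)
y = 51 (y = 3*(13 + 4) = 3*17 = 51)
F(g) = 8*(1 + g)/(51 + g) (F(g) = 8*((g + g/g)/(g + 51)) = 8*((g + 1)/(51 + g)) = 8*((1 + g)/(51 + g)) = 8*(1 + g)/(51 + g))
F(-102) + (97715 + P(-161, 127)) = 8*(1 - 102)/(51 - 102) + (97715 + 1372) = 8*(-101)/(-51) + 99087 = 8*(-1/51)*(-101) + 99087 = 808/51 + 99087 = 5054245/51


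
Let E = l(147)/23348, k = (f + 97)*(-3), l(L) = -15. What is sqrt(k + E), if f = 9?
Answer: I*sqrt(43337851323)/11674 ≈ 17.833*I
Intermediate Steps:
k = -318 (k = (9 + 97)*(-3) = 106*(-3) = -318)
E = -15/23348 ≈ -0.00064245
sqrt(k + E) = sqrt(-318 - 15/23348) = sqrt(-7424679/23348) = I*sqrt(43337851323)/11674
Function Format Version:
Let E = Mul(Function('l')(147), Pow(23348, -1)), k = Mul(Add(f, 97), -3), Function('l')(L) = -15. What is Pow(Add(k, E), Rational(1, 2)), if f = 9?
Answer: Mul(Rational(1, 11674), I, Pow(43337851323, Rational(1, 2))) ≈ Mul(17.833, I)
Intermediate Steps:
k = -318 (k = Mul(Add(9, 97), -3) = Mul(106, -3) = -318)
E = Rational(-15, 23348) (E = Mul(-15, Pow(23348, -1)) = Mul(-15, Rational(1, 23348)) = Rational(-15, 23348) ≈ -0.00064245)
Pow(Add(k, E), Rational(1, 2)) = Pow(Add(-318, Rational(-15, 23348)), Rational(1, 2)) = Pow(Rational(-7424679, 23348), Rational(1, 2)) = Mul(Rational(1, 11674), I, Pow(43337851323, Rational(1, 2)))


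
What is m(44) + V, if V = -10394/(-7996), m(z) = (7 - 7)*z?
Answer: 5197/3998 ≈ 1.2999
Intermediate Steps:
m(z) = 0 (m(z) = 0*z = 0)
V = 5197/3998 (V = -10394*(-1/7996) = 5197/3998 ≈ 1.2999)
m(44) + V = 0 + 5197/3998 = 5197/3998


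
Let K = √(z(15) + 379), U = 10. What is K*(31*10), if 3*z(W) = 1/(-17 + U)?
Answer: 310*√167118/21 ≈ 6034.7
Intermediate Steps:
z(W) = -1/21 (z(W) = 1/(3*(-17 + 10)) = (⅓)/(-7) = (⅓)*(-⅐) = -1/21)
K = √167118/21 (K = √(-1/21 + 379) = √(7958/21) = √167118/21 ≈ 19.467)
K*(31*10) = (√167118/21)*(31*10) = (√167118/21)*310 = 310*√167118/21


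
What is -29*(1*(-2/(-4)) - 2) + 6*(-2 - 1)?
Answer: 51/2 ≈ 25.500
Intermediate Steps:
-29*(1*(-2/(-4)) - 2) + 6*(-2 - 1) = -29*(1*(-2*(-1/4)) - 2) + 6*(-3) = -29*(1*(1/2) - 2) - 18 = -29*(1/2 - 2) - 18 = -29*(-3/2) - 18 = 87/2 - 18 = 51/2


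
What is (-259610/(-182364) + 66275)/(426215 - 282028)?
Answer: 464862835/1011327618 ≈ 0.45966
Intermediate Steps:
(-259610/(-182364) + 66275)/(426215 - 282028) = (-259610*(-1/182364) + 66275)/144187 = (9985/7014 + 66275)*(1/144187) = (464862835/7014)*(1/144187) = 464862835/1011327618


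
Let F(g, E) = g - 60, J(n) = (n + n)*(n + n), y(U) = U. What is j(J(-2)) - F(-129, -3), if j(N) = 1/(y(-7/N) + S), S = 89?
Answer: 267829/1417 ≈ 189.01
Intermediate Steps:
J(n) = 4*n² (J(n) = (2*n)*(2*n) = 4*n²)
F(g, E) = -60 + g
j(N) = 1/(89 - 7/N) (j(N) = 1/(-7/N + 89) = 1/(89 - 7/N))
j(J(-2)) - F(-129, -3) = (4*(-2)²)/(-7 + 89*(4*(-2)²)) - (-60 - 129) = (4*4)/(-7 + 89*(4*4)) - 1*(-189) = 16/(-7 + 89*16) + 189 = 16/(-7 + 1424) + 189 = 16/1417 + 189 = 267829/1417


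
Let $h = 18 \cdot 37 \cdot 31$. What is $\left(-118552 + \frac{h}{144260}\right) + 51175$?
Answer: $- \frac{4859892687}{72130} \approx -67377.0$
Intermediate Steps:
$h = 20646$ ($h = 666 \cdot 31 = 20646$)
$\left(-118552 + \frac{h}{144260}\right) + 51175 = \left(-118552 + \frac{20646}{144260}\right) + 51175 = \left(-118552 + 20646 \cdot \frac{1}{144260}\right) + 51175 = \left(-118552 + \frac{10323}{72130}\right) + 51175 = - \frac{8551145437}{72130} + 51175 = - \frac{4859892687}{72130}$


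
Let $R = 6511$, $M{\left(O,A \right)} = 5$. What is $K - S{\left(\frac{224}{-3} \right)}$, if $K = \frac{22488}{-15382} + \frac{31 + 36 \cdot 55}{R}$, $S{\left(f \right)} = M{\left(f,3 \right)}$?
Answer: $- \frac{308123588}{50076101} \approx -6.1531$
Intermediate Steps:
$S{\left(f \right)} = 5$
$K = - \frac{57743083}{50076101}$ ($K = \frac{22488}{-15382} + \frac{31 + 36 \cdot 55}{6511} = 22488 \left(- \frac{1}{15382}\right) + \left(31 + 1980\right) \frac{1}{6511} = - \frac{11244}{7691} + 2011 \cdot \frac{1}{6511} = - \frac{11244}{7691} + \frac{2011}{6511} = - \frac{57743083}{50076101} \approx -1.1531$)
$K - S{\left(\frac{224}{-3} \right)} = - \frac{57743083}{50076101} - 5 = - \frac{308123588}{50076101}$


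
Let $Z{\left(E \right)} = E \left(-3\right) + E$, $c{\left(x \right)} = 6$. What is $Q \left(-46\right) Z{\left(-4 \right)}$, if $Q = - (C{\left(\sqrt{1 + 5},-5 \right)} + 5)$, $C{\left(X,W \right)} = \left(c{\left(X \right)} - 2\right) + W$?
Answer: $1472$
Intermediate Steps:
$C{\left(X,W \right)} = 4 + W$ ($C{\left(X,W \right)} = \left(6 - 2\right) + W = 4 + W$)
$Z{\left(E \right)} = - 2 E$ ($Z{\left(E \right)} = - 3 E + E = - 2 E$)
$Q = -4$ ($Q = - (\left(4 - 5\right) + 5) = - (-1 + 5) = \left(-1\right) 4 = -4$)
$Q \left(-46\right) Z{\left(-4 \right)} = \left(-4\right) \left(-46\right) \left(\left(-2\right) \left(-4\right)\right) = 184 \cdot 8 = 1472$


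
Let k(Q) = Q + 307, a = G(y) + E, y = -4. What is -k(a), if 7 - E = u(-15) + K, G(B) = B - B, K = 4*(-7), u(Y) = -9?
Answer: -351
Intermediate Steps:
K = -28
G(B) = 0
E = 44 (E = 7 - (-9 - 28) = 7 - 1*(-37) = 7 + 37 = 44)
a = 44 (a = 0 + 44 = 44)
k(Q) = 307 + Q
-k(a) = -(307 + 44) = -1*351 = -351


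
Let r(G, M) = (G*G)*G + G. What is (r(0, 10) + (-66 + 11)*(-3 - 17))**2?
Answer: 1210000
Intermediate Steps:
r(G, M) = G + G**3 (r(G, M) = G**2*G + G = G**3 + G = G + G**3)
(r(0, 10) + (-66 + 11)*(-3 - 17))**2 = ((0 + 0**3) + (-66 + 11)*(-3 - 17))**2 = ((0 + 0) - 55*(-20))**2 = (0 + 1100)**2 = 1100**2 = 1210000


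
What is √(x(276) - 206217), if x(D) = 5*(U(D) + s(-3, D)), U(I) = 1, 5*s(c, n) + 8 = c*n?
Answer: 2*I*√51762 ≈ 455.03*I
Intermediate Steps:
s(c, n) = -8/5 + c*n/5 (s(c, n) = -8/5 + (c*n)/5 = -8/5 + c*n/5)
x(D) = -3 - 3*D (x(D) = 5*(1 + (-8/5 + (⅕)*(-3)*D)) = 5*(1 + (-8/5 - 3*D/5)) = 5*(-⅗ - 3*D/5) = -3 - 3*D)
√(x(276) - 206217) = √((-3 - 3*276) - 206217) = √((-3 - 828) - 206217) = √(-831 - 206217) = √(-207048) = 2*I*√51762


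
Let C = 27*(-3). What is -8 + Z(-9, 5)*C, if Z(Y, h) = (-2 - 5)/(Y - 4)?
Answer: -671/13 ≈ -51.615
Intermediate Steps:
Z(Y, h) = -7/(-4 + Y)
C = -81
-8 + Z(-9, 5)*C = -8 - 7/(-4 - 9)*(-81) = -8 - 7/(-13)*(-81) = -8 - 7*(-1/13)*(-81) = -8 + (7/13)*(-81) = -8 - 567/13 = -671/13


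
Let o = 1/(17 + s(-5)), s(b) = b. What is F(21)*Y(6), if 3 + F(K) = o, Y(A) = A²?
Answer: -105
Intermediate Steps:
o = 1/12 (o = 1/(17 - 5) = 1/12 ≈ 0.083333)
F(K) = -35/12 (F(K) = -3 + 1/12 = -35/12)
F(21)*Y(6) = -35/12*6² = -35/12*36 = -105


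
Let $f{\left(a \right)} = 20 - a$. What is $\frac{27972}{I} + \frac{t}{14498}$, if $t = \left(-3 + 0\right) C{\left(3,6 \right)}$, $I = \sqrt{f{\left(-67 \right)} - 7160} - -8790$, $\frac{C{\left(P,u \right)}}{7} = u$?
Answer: $\frac{253924524603}{80019819011} - \frac{3996 i \sqrt{7073}}{11038739} \approx 3.1733 - 0.030444 i$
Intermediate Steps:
$C{\left(P,u \right)} = 7 u$
$I = 8790 + i \sqrt{7073}$ ($I = \sqrt{\left(20 - -67\right) - 7160} - -8790 = \sqrt{\left(20 + 67\right) - 7160} + 8790 = \sqrt{87 - 7160} + 8790 = \sqrt{-7073} + 8790 = i \sqrt{7073} + 8790 = 8790 + i \sqrt{7073} \approx 8790.0 + 84.101 i$)
$t = -126$ ($t = \left(-3 + 0\right) 7 \cdot 6 = \left(-3\right) 42 = -126$)
$\frac{27972}{I} + \frac{t}{14498} = \frac{27972}{8790 + i \sqrt{7073}} - \frac{126}{14498} = \frac{27972}{8790 + i \sqrt{7073}} - \frac{63}{7249} = - \frac{63}{7249} + \frac{27972}{8790 + i \sqrt{7073}}$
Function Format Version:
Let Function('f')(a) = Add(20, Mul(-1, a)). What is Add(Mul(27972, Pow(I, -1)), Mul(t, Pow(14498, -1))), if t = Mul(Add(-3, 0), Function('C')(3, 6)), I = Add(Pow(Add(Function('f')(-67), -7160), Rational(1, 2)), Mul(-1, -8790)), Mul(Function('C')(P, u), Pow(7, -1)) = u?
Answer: Add(Rational(253924524603, 80019819011), Mul(Rational(-3996, 11038739), I, Pow(7073, Rational(1, 2)))) ≈ Add(3.1733, Mul(-0.030444, I))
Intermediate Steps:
Function('C')(P, u) = Mul(7, u)
I = Add(8790, Mul(I, Pow(7073, Rational(1, 2)))) (I = Add(Pow(Add(Add(20, Mul(-1, -67)), -7160), Rational(1, 2)), Mul(-1, -8790)) = Add(Pow(Add(Add(20, 67), -7160), Rational(1, 2)), 8790) = Add(Pow(Add(87, -7160), Rational(1, 2)), 8790) = Add(Pow(-7073, Rational(1, 2)), 8790) = Add(Mul(I, Pow(7073, Rational(1, 2))), 8790) = Add(8790, Mul(I, Pow(7073, Rational(1, 2)))) ≈ Add(8790.0, Mul(84.101, I)))
t = -126 (t = Mul(Add(-3, 0), Mul(7, 6)) = Mul(-3, 42) = -126)
Add(Mul(27972, Pow(I, -1)), Mul(t, Pow(14498, -1))) = Add(Mul(27972, Pow(Add(8790, Mul(I, Pow(7073, Rational(1, 2)))), -1)), Mul(-126, Pow(14498, -1))) = Add(Mul(27972, Pow(Add(8790, Mul(I, Pow(7073, Rational(1, 2)))), -1)), Mul(-126, Rational(1, 14498))) = Add(Mul(27972, Pow(Add(8790, Mul(I, Pow(7073, Rational(1, 2)))), -1)), Rational(-63, 7249)) = Add(Rational(-63, 7249), Mul(27972, Pow(Add(8790, Mul(I, Pow(7073, Rational(1, 2)))), -1)))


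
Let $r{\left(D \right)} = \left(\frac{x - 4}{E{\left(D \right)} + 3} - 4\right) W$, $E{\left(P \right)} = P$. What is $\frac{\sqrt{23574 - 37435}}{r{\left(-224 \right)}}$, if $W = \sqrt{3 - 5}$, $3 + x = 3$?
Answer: $- \frac{221 \sqrt{27722}}{1760} \approx -20.907$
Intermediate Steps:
$x = 0$ ($x = -3 + 3 = 0$)
$W = i \sqrt{2}$ ($W = \sqrt{-2} = i \sqrt{2} \approx 1.4142 i$)
$r{\left(D \right)} = i \sqrt{2} \left(-4 - \frac{4}{3 + D}\right)$ ($r{\left(D \right)} = \left(\frac{0 - 4}{D + 3} - 4\right) i \sqrt{2} = \left(- \frac{4}{3 + D} - 4\right) i \sqrt{2} = \left(-4 - \frac{4}{3 + D}\right) i \sqrt{2} = i \sqrt{2} \left(-4 - \frac{4}{3 + D}\right)$)
$\frac{\sqrt{23574 - 37435}}{r{\left(-224 \right)}} = \frac{\sqrt{23574 - 37435}}{4 i \sqrt{2} \frac{1}{3 - 224} \left(-4 - -224\right)} = \frac{\sqrt{-13861}}{4 i \sqrt{2} \frac{1}{-221} \left(-4 + 224\right)} = \frac{i \sqrt{13861}}{4 i \sqrt{2} \left(- \frac{1}{221}\right) 220} = \frac{i \sqrt{13861}}{\left(- \frac{880}{221}\right) i \sqrt{2}} = i \sqrt{13861} \frac{221 i \sqrt{2}}{1760} = - \frac{221 \sqrt{27722}}{1760}$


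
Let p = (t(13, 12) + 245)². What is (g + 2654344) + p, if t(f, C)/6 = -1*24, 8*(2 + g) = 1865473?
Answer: 23181817/8 ≈ 2.8977e+6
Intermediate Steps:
g = 1865457/8 (g = -2 + (⅛)*1865473 = -2 + 1865473/8 = 1865457/8 ≈ 2.3318e+5)
t(f, C) = -144 (t(f, C) = 6*(-1*24) = 6*(-24) = -144)
p = 10201 (p = (-144 + 245)² = 101² = 10201)
(g + 2654344) + p = (1865457/8 + 2654344) + 10201 = 23100209/8 + 10201 = 23181817/8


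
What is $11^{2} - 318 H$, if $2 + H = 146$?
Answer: $-45671$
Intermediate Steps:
$H = 144$ ($H = -2 + 146 = 144$)
$11^{2} - 318 H = 11^{2} - 45792 = 121 - 45792 = -45671$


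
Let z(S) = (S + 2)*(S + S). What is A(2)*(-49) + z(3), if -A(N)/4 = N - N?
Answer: 30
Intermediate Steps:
z(S) = 2*S*(2 + S) (z(S) = (2 + S)*(2*S) = 2*S*(2 + S))
A(N) = 0 (A(N) = -4*(N - N) = -4*0 = 0)
A(2)*(-49) + z(3) = 0*(-49) + 2*3*(2 + 3) = 0 + 2*3*5 = 0 + 30 = 30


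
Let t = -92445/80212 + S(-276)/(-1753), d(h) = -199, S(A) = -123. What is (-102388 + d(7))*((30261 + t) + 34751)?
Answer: -937777670045954701/140611636 ≈ -6.6693e+9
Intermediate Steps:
t = -152190009/140611636 (t = -92445/80212 - 123/(-1753) = -92445*1/80212 - 123*(-1/1753) = -92445/80212 + 123/1753 = -152190009/140611636 ≈ -1.0823)
(-102388 + d(7))*((30261 + t) + 34751) = (-102388 - 199)*((30261 - 152190009/140611636) + 34751) = -102587*(4254896526987/140611636 + 34751) = -102587*9141291489623/140611636 = -937777670045954701/140611636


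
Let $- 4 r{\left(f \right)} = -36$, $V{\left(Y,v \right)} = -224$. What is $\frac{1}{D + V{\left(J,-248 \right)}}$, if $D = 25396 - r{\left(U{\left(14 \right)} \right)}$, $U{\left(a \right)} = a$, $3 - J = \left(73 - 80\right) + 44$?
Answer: $\frac{1}{25163} \approx 3.9741 \cdot 10^{-5}$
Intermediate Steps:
$J = -34$ ($J = 3 - \left(\left(73 - 80\right) + 44\right) = 3 - \left(-7 + 44\right) = 3 - 37 = -34$)
$r{\left(f \right)} = 9$ ($r{\left(f \right)} = \left(- \frac{1}{4}\right) \left(-36\right) = 9$)
$D = 25387$ ($D = 25396 - 9 = 25387$)
$\frac{1}{D + V{\left(J,-248 \right)}} = \frac{1}{25387 - 224} = \frac{1}{25163}$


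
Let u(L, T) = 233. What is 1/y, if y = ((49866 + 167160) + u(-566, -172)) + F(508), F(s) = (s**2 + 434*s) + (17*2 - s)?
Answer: 1/695321 ≈ 1.4382e-6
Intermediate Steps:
F(s) = 34 + s**2 + 433*s (F(s) = (s**2 + 434*s) + (34 - s) = 34 + s**2 + 433*s)
y = 695321 (y = ((49866 + 167160) + 233) + (34 + 508**2 + 433*508) = (217026 + 233) + (34 + 258064 + 219964) = 217259 + 478062 = 695321)
1/y = 1/695321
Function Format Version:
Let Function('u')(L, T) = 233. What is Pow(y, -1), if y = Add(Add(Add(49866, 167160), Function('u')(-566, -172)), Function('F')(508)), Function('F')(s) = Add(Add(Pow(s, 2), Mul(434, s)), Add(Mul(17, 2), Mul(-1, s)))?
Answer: Rational(1, 695321) ≈ 1.4382e-6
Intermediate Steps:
Function('F')(s) = Add(34, Pow(s, 2), Mul(433, s)) (Function('F')(s) = Add(Add(Pow(s, 2), Mul(434, s)), Add(34, Mul(-1, s))) = Add(34, Pow(s, 2), Mul(433, s)))
y = 695321 (y = Add(Add(Add(49866, 167160), 233), Add(34, Pow(508, 2), Mul(433, 508))) = Add(Add(217026, 233), Add(34, 258064, 219964)) = Add(217259, 478062) = 695321)
Pow(y, -1) = Pow(695321, -1) = Rational(1, 695321)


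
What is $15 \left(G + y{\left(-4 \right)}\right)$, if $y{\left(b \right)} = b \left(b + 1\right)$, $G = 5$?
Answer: $255$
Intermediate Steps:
$y{\left(b \right)} = b \left(1 + b\right)$
$15 \left(G + y{\left(-4 \right)}\right) = 15 \left(5 - 4 \left(1 - 4\right)\right) = 15 \left(5 - -12\right) = 15 \left(5 + 12\right) = 15 \cdot 17 = 255$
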